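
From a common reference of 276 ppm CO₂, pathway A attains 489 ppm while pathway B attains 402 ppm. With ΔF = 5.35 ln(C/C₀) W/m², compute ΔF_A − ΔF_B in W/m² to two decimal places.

ΔF_A − ΔF_B = 1.05 W/m²

ΔF_A = 5.35 ln(489/276) = 5.35 × 0.57196 = 3.0600 W/m².
ΔF_B = 5.35 ln(402/276) = 5.35 × 0.37605 = 2.0119 W/m².
Difference: 3.0600 − 2.0119 = 1.0481 W/m².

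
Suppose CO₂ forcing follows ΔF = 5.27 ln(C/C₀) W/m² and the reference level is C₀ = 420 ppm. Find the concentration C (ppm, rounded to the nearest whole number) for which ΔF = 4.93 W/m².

Set 5.27 ln(C/420) = 4.93, so ln(C/420) = 4.93/5.27 = 0.93548.
Then C/420 = e^0.93548 = 2.54844, giving C = 420 × 2.54844 = 1070.34 ppm.

C ≈ 1070 ppm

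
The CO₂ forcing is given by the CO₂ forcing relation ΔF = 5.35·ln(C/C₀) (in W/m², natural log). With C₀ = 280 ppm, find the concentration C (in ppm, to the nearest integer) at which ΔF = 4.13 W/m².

C ≈ 606 ppm

Set 5.35 ln(C/280) = 4.13, so ln(C/280) = 4.13/5.35 = 0.77196.
Then C/280 = e^0.77196 = 2.16400, giving C = 280 × 2.16400 = 605.92 ppm.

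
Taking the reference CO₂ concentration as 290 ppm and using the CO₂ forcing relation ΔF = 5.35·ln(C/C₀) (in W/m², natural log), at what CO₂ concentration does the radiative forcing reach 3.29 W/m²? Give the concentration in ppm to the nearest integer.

Set 5.35 ln(C/290) = 3.29, so ln(C/290) = 3.29/5.35 = 0.61495.
Then C/290 = e^0.61495 = 1.84956, giving C = 290 × 1.84956 = 536.37 ppm.

C ≈ 536 ppm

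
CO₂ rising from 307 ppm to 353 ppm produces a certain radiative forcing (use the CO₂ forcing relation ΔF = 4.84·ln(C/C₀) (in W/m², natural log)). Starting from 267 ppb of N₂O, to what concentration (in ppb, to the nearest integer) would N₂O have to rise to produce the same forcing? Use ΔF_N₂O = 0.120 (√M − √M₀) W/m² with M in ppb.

M ≈ 483 ppb

CO₂ forcing: 4.84 × ln(353/307) = 4.84 × 0.139620 = 0.67576 W/m².
Set 0.120(√M − √267) = 0.67576: √M = 0.67576/0.120 + √267 = 5.6313 + 16.3401 = 21.9714.
M = (21.9714)² = 482.74 ppb.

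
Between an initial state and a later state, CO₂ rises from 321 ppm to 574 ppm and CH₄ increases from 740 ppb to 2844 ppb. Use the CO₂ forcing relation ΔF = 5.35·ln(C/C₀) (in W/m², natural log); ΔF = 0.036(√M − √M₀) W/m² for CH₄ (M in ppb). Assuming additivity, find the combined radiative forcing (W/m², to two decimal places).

CO₂: 5.35 × ln(574/321) = 5.35 × ln(1.78816) = 5.35 × 0.58119 = 3.1094 W/m².
CH₄: 0.036 × (√2844 − √740) = 0.036 × (53.3292 − 27.2029) = 0.036 × 26.1263 = 0.9405 W/m².
Total ΔF = 3.1094 + 0.9405 = 4.0499 W/m².

ΔF = 4.05 W/m²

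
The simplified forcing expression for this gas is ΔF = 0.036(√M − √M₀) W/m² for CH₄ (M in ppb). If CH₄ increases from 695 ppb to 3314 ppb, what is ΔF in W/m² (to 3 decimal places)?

ΔF = 1.123 W/m²

CH₄: 0.036 × (√3314 − √695) = 0.036 × (57.5674 − 26.3629) = 0.036 × 31.2045 = 1.1234 W/m².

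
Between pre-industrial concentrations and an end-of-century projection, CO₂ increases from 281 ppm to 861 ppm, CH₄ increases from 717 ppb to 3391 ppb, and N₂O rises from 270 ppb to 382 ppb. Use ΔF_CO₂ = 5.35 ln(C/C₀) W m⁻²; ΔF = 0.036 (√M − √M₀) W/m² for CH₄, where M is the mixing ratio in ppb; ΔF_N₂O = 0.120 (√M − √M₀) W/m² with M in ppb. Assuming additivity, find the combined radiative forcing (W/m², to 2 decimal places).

ΔF = 7.50 W/m²

CO₂: 5.35 × ln(861/281) = 5.35 × ln(3.06406) = 5.35 × 1.11974 = 5.9906 W/m².
CH₄: 0.036 × (√3391 − √717) = 0.036 × (58.2323 − 26.7769) = 0.036 × 31.4554 = 1.1324 W/m².
N₂O: 0.120 × (√382 − √270) = 0.120 × (19.5448 − 16.4317) = 0.120 × 3.1131 = 0.3736 W/m².
Total ΔF = 5.9906 + 1.1324 + 0.3736 = 7.4966 W/m².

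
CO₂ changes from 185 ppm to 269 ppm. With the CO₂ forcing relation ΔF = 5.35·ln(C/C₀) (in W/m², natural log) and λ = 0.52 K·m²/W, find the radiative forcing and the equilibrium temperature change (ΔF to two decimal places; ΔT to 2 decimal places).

ΔF = 2.00 W/m²; ΔT = 1.04 K

CO₂: 5.35 × ln(269/185) = 5.35 × ln(1.45405) = 5.35 × 0.37435 = 2.0028 W/m².
ΔT = λ ΔF = 0.52 × 2.00 = 1.0400 K.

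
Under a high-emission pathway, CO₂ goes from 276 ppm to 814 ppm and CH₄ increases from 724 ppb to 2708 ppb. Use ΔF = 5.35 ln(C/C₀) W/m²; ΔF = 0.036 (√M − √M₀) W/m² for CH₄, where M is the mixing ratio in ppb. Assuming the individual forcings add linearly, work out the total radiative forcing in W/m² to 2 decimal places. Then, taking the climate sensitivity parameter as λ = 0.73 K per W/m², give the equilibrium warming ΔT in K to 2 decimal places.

CO₂: 5.35 × ln(814/276) = 5.35 × ln(2.94928) = 5.35 × 1.08156 = 5.7863 W/m².
CH₄: 0.036 × (√2708 − √724) = 0.036 × (52.0384 − 26.9072) = 0.036 × 25.1312 = 0.9047 W/m².
Total ΔF = 5.7863 + 0.9047 = 6.6910 W/m².
ΔT = λ ΔF = 0.73 × 6.69 = 4.8837 K.

ΔF = 6.69 W/m²; ΔT = 4.88 K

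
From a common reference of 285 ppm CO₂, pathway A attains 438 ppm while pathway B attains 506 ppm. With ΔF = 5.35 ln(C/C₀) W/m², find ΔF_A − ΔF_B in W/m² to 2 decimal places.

ΔF_A = 5.35 ln(438/285) = 5.35 × 0.42973 = 2.2991 W/m².
ΔF_B = 5.35 ln(506/285) = 5.35 × 0.57405 = 3.0712 W/m².
Difference: 2.2991 − 3.0712 = -0.7721 W/m².
(Equivalently, ΔF_A − ΔF_B = 5.35 ln(438/506) = 5.35 × -0.14432 = -0.7721 W/m².)

ΔF_A − ΔF_B = -0.77 W/m²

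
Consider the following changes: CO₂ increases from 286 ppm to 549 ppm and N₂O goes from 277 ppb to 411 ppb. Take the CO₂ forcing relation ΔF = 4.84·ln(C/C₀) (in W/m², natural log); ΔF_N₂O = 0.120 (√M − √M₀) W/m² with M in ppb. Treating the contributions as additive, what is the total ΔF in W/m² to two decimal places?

CO₂: 4.84 × ln(549/286) = 4.84 × ln(1.91958) = 4.84 × 0.65211 = 3.1562 W/m².
N₂O: 0.120 × (√411 − √277) = 0.120 × (20.2731 − 16.6433) = 0.120 × 3.6298 = 0.4356 W/m².
Total ΔF = 3.1562 + 0.4356 = 3.5918 W/m².

ΔF = 3.59 W/m²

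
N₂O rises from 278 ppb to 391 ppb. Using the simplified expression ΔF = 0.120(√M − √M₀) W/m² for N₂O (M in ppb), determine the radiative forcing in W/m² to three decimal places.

ΔF = 0.372 W/m²

N₂O: 0.120 × (√391 − √278) = 0.120 × (19.7737 − 16.6733) = 0.120 × 3.1004 = 0.3720 W/m².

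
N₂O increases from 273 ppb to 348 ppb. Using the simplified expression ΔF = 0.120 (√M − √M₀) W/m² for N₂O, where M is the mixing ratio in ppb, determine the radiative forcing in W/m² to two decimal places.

ΔF = 0.26 W/m²

N₂O: 0.120 × (√348 − √273) = 0.120 × (18.6548 − 16.5227) = 0.120 × 2.1321 = 0.2559 W/m².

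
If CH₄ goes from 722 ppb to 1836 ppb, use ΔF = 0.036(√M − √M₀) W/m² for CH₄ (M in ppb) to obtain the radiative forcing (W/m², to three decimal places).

ΔF = 0.575 W/m²

CH₄: 0.036 × (√1836 − √722) = 0.036 × (42.8486 − 26.8701) = 0.036 × 15.9785 = 0.5752 W/m².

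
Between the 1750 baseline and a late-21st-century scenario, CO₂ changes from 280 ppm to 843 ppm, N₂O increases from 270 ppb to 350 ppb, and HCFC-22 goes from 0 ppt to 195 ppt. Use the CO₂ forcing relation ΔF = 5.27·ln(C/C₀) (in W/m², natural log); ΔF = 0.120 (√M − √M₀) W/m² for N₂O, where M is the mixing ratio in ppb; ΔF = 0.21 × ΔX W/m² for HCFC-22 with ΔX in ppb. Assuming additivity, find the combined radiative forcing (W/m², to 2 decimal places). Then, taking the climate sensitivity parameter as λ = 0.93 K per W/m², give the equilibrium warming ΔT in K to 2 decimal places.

CO₂: 5.27 × ln(843/280) = 5.27 × ln(3.01071) = 5.27 × 1.10218 = 5.8085 W/m².
N₂O: 0.120 × (√350 − √270) = 0.120 × (18.7083 − 16.4317) = 0.120 × 2.2766 = 0.2732 W/m².
HCFC-22: Δ = 195 − 0 = 195 ppt = 0.195 ppb; ΔF = 0.21 × 0.195 = 0.0410 W/m².
Total ΔF = 5.8085 + 0.2732 + 0.0410 = 6.1227 W/m².
ΔT = λ ΔF = 0.93 × 6.12 = 5.6916 K.

ΔF = 6.12 W/m²; ΔT = 5.69 K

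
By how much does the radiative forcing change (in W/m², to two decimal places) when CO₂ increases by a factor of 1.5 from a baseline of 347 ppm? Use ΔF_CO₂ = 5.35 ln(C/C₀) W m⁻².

ΔF = 5.35 × ln(1.5) = 5.35 × 0.40547 = 2.1693 W/m².

ΔF = 2.17 W/m²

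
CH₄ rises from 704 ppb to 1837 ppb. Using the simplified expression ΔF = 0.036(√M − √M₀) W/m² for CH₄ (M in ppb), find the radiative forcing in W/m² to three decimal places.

ΔF = 0.588 W/m²

CH₄: 0.036 × (√1837 − √704) = 0.036 × (42.8602 − 26.5330) = 0.036 × 16.3272 = 0.5878 W/m².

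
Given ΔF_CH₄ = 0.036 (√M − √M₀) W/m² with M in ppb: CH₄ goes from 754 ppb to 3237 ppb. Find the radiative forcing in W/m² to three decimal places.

ΔF = 1.060 W/m²

CH₄: 0.036 × (√3237 − √754) = 0.036 × (56.8946 − 27.4591) = 0.036 × 29.4355 = 1.0597 W/m².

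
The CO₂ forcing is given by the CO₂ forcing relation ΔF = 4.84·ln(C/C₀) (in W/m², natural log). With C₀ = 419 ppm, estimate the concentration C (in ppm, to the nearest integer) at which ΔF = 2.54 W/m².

Set 4.84 ln(C/419) = 2.54, so ln(C/419) = 2.54/4.84 = 0.52479.
Then C/419 = e^0.52479 = 1.69010, giving C = 419 × 1.69010 = 708.15 ppm.

C ≈ 708 ppm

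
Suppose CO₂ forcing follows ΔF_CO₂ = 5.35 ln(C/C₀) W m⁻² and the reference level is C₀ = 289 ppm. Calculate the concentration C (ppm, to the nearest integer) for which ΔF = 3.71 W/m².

Set 5.35 ln(C/289) = 3.71, so ln(C/289) = 3.71/5.35 = 0.69346.
Then C/289 = e^0.69346 = 2.00063, giving C = 289 × 2.00063 = 578.18 ppm.

C ≈ 578 ppm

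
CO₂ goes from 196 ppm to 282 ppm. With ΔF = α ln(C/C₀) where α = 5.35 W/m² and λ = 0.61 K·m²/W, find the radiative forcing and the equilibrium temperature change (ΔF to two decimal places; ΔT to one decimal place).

ΔF = 1.95 W/m²; ΔT = 1.2 K

CO₂: 5.35 × ln(282/196) = 5.35 × ln(1.43878) = 5.35 × 0.36380 = 1.9463 W/m².
ΔT = λ ΔF = 0.61 × 1.95 = 1.1895 K.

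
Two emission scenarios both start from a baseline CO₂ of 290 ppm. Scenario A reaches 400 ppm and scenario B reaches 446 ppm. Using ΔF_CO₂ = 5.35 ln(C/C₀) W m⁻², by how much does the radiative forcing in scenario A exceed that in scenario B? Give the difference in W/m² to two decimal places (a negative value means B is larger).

ΔF_A − ΔF_B = -0.58 W/m²

ΔF_A = 5.35 ln(400/290) = 5.35 × 0.32158 = 1.7205 W/m².
ΔF_B = 5.35 ln(446/290) = 5.35 × 0.43044 = 2.3029 W/m².
Difference: 1.7205 − 2.3029 = -0.5824 W/m².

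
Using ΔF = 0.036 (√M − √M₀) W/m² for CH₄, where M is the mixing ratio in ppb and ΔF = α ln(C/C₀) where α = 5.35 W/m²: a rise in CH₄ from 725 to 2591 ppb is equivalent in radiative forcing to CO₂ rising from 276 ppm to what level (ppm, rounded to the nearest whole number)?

CH₄ forcing: 0.036 × (√2591 − √725) = 0.036 × (50.9019 − 26.9258) = 0.036 × 23.9761 = 0.86314 W/m².
Set 5.35 ln(C/276) = 0.86314: ln(C/276) = 0.86314/5.35 = 0.16133, so C = 276 × e^0.16133 = 276 × 1.17507 = 324.32 ppm.

C ≈ 324 ppm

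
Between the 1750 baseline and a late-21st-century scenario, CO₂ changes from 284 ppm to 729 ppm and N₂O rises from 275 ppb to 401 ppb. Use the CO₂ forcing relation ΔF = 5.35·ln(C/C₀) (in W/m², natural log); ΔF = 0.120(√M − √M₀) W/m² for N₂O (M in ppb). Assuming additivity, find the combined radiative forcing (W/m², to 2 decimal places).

ΔF = 5.46 W/m²

CO₂: 5.35 × ln(729/284) = 5.35 × ln(2.56690) = 5.35 × 0.94270 = 5.0434 W/m².
N₂O: 0.120 × (√401 − √275) = 0.120 × (20.0250 − 16.5831) = 0.120 × 3.4419 = 0.4130 W/m².
Total ΔF = 5.0434 + 0.4130 = 5.4564 W/m².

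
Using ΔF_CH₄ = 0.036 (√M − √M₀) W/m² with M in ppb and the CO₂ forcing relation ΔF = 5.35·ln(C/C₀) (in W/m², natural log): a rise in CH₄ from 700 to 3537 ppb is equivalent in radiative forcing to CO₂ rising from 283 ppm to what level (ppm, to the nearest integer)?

C ≈ 353 ppm

CH₄ forcing: 0.036 × (√3537 − √700) = 0.036 × (59.4727 − 26.4575) = 0.036 × 33.0152 = 1.18855 W/m².
Set 5.35 ln(C/283) = 1.18855: ln(C/283) = 1.18855/5.35 = 0.22216, so C = 283 × e^0.22216 = 283 × 1.24877 = 353.40 ppm.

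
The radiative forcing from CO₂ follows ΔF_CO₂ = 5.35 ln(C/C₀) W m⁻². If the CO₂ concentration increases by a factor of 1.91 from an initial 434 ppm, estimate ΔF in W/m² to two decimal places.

ΔF = 3.46 W/m²

ΔF = 5.35 × ln(1.91) = 5.35 × 0.64710 = 3.4620 W/m².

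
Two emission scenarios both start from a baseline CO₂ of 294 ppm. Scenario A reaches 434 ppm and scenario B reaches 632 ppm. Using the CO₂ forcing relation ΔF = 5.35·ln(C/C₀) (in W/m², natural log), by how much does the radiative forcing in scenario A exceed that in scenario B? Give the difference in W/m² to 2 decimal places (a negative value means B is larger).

ΔF_A − ΔF_B = -2.01 W/m²

ΔF_A = 5.35 ln(434/294) = 5.35 × 0.38946 = 2.0836 W/m².
ΔF_B = 5.35 ln(632/294) = 5.35 × 0.76531 = 4.0944 W/m².
Difference: 2.0836 − 4.0944 = -2.0108 W/m².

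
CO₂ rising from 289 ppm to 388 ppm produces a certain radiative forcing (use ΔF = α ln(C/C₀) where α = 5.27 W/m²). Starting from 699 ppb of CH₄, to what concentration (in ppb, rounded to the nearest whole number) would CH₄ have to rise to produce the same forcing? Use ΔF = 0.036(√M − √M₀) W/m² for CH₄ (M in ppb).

M ≈ 4839 ppb

CO₂ forcing: 5.27 × ln(388/289) = 5.27 × 0.294579 = 1.55243 W/m².
Set 0.036(√M − √699) = 1.55243: √M = 1.55243/0.036 + √699 = 43.1231 + 26.4386 = 69.5617.
M = (69.5617)² = 4838.83 ppb.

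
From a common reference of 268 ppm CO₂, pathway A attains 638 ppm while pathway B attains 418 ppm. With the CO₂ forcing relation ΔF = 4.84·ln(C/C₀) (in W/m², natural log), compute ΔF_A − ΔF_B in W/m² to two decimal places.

ΔF_A − ΔF_B = 2.05 W/m²

ΔF_A = 4.84 ln(638/268) = 4.84 × 0.86735 = 4.1980 W/m².
ΔF_B = 4.84 ln(418/268) = 4.84 × 0.44449 = 2.1513 W/m².
Difference: 4.1980 − 2.1513 = 2.0467 W/m².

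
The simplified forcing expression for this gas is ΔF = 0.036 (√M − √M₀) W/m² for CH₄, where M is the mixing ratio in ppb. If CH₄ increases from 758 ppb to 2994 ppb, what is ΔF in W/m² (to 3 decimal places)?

ΔF = 0.979 W/m²

CH₄: 0.036 × (√2994 − √758) = 0.036 × (54.7175 − 27.5318) = 0.036 × 27.1857 = 0.9787 W/m².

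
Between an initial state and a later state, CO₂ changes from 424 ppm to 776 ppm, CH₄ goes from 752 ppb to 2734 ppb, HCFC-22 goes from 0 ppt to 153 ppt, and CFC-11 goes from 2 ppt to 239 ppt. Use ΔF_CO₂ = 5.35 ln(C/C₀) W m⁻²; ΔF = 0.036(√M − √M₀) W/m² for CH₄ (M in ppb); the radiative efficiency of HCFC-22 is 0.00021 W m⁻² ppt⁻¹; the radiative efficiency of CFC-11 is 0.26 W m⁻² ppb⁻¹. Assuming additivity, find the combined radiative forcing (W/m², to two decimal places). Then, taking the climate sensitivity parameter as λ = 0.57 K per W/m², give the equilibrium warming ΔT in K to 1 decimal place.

CO₂: 5.35 × ln(776/424) = 5.35 × ln(1.83019) = 5.35 × 0.60442 = 3.2336 W/m².
CH₄: 0.036 × (√2734 − √752) = 0.036 × (52.2877 − 27.4226) = 0.036 × 24.8651 = 0.8951 W/m².
HCFC-22: ΔF = 0.00021 × (153 − 0) = 0.00021 × 153 = 0.0321 W/m².
CFC-11: Δ = 239 − 2 = 237 ppt = 0.237 ppb; ΔF = 0.26 × 0.237 = 0.0616 W/m².
Total ΔF = 3.2336 + 0.8951 + 0.0321 + 0.0616 = 4.2224 W/m².
ΔT = λ ΔF = 0.57 × 4.22 = 2.4054 K.

ΔF = 4.22 W/m²; ΔT = 2.4 K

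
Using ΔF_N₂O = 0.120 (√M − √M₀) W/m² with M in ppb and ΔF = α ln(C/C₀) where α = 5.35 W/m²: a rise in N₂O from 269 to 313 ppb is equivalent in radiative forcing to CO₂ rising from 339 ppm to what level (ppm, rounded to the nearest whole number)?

N₂O forcing: 0.120 × (√313 − √269) = 0.120 × (17.6918 − 16.4012) = 0.120 × 1.2906 = 0.15487 W/m².
Set 5.35 ln(C/339) = 0.15487: ln(C/339) = 0.15487/5.35 = 0.02895, so C = 339 × e^0.02895 = 339 × 1.02937 = 348.96 ppm.

C ≈ 349 ppm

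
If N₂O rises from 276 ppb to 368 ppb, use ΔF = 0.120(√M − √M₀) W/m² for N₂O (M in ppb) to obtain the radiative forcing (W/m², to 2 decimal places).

ΔF = 0.31 W/m²

N₂O: 0.120 × (√368 − √276) = 0.120 × (19.1833 − 16.6132) = 0.120 × 2.5701 = 0.3084 W/m².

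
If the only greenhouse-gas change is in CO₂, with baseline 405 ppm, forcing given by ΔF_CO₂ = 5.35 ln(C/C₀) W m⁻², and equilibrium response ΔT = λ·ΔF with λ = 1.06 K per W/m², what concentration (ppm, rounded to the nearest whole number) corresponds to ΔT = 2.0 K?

Required forcing: ΔF = ΔT/λ = 2.0/1.06 = 1.8868 W/m².
Then ln(C/405) = ΔF/5.35 = 1.8868/5.35 = 0.35267.
So C = 405 × e^0.35267 = 405 × 1.42286 = 576.26 ppm.

C ≈ 576 ppm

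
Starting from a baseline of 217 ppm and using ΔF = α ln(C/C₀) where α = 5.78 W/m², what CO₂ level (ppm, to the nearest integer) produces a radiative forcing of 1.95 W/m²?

Set 5.78 ln(C/217) = 1.95, so ln(C/217) = 1.95/5.78 = 0.33737.
Then C/217 = e^0.33737 = 1.40126, giving C = 217 × 1.40126 = 304.07 ppm.

C ≈ 304 ppm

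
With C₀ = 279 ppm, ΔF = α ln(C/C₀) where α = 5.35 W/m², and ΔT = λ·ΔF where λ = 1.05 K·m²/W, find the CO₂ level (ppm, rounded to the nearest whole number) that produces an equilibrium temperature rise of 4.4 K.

Required forcing: ΔF = ΔT/λ = 4.4/1.05 = 4.1905 W/m².
Then ln(C/279) = ΔF/5.35 = 4.1905/5.35 = 0.78327.
So C = 279 × e^0.78327 = 279 × 2.18862 = 610.62 ppm.

C ≈ 611 ppm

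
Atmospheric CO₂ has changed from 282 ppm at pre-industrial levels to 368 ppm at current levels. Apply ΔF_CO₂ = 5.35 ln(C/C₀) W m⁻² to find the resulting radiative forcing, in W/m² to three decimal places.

ΔF = 1.424 W/m²

CO₂: 5.35 × ln(368/282) = 5.35 × ln(1.30496) = 5.35 × 0.26617 = 1.4240 W/m².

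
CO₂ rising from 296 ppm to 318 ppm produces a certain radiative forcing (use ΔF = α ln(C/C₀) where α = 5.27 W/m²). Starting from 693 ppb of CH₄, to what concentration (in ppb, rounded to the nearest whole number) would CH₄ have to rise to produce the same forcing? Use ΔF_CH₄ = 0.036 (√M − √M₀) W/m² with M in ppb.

CO₂ forcing: 5.27 × ln(318/296) = 5.27 × 0.071692 = 0.37782 W/m².
Set 0.036(√M − √693) = 0.37782: √M = 0.37782/0.036 + √693 = 10.4950 + 26.3249 = 36.8199.
M = (36.8199)² = 1355.71 ppb.

M ≈ 1356 ppb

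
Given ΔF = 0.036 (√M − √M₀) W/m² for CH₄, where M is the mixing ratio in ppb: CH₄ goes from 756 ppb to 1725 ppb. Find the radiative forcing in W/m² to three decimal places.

ΔF = 0.505 W/m²

CH₄: 0.036 × (√1725 − √756) = 0.036 × (41.5331 − 27.4955) = 0.036 × 14.0376 = 0.5054 W/m².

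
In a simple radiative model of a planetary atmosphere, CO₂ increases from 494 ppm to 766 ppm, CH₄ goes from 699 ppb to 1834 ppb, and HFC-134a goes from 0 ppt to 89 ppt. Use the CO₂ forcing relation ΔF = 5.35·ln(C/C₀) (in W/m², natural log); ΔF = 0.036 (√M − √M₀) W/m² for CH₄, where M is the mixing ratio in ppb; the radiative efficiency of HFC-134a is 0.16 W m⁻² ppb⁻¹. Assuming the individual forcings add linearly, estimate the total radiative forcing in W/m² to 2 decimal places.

ΔF = 2.95 W/m²

CO₂: 5.35 × ln(766/494) = 5.35 × ln(1.55061) = 5.35 × 0.43865 = 2.3468 W/m².
CH₄: 0.036 × (√1834 − √699) = 0.036 × (42.8252 − 26.4386) = 0.036 × 16.3866 = 0.5899 W/m².
HFC-134a: Δ = 89 − 0 = 89 ppt = 0.089 ppb; ΔF = 0.16 × 0.089 = 0.0142 W/m².
Total ΔF = 2.3468 + 0.5899 + 0.0142 = 2.9509 W/m².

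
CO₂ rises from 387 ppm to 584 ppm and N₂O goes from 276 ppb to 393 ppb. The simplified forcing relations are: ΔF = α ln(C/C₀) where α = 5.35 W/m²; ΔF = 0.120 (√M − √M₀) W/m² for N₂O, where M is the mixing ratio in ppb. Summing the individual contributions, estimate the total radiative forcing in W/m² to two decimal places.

CO₂: 5.35 × ln(584/387) = 5.35 × ln(1.50904) = 5.35 × 0.41147 = 2.2014 W/m².
N₂O: 0.120 × (√393 − √276) = 0.120 × (19.8242 − 16.6132) = 0.120 × 3.2110 = 0.3853 W/m².
Total ΔF = 2.2014 + 0.3853 = 2.5867 W/m².

ΔF = 2.59 W/m²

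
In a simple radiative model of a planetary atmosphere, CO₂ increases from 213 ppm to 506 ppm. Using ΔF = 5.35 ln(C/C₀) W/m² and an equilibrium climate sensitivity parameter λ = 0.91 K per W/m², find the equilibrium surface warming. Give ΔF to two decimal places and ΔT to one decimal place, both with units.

CO₂: 5.35 × ln(506/213) = 5.35 × ln(2.37559) = 5.35 × 0.86525 = 4.6291 W/m².
ΔT = λ ΔF = 0.91 × 4.63 = 4.2133 K.

ΔF = 4.63 W/m²; ΔT = 4.2 K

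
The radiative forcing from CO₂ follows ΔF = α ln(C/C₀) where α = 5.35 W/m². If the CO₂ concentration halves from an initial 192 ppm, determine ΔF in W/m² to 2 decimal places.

ΔF = 5.35 × ln(0.5) = 5.35 × -0.69315 = -3.7084 W/m².

ΔF = -3.71 W/m²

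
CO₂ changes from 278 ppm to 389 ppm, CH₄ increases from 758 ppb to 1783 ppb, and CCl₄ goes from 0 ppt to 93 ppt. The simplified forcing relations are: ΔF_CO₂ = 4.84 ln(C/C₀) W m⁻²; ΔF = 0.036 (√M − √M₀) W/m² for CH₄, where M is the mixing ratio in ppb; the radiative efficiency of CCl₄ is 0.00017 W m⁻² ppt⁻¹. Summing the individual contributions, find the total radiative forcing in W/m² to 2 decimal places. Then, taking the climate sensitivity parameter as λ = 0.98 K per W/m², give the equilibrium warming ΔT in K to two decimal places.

ΔF = 2.17 W/m²; ΔT = 2.13 K

CO₂: 4.84 × ln(389/278) = 4.84 × ln(1.39928) = 4.84 × 0.33596 = 1.6260 W/m².
CH₄: 0.036 × (√1783 − √758) = 0.036 × (42.2256 − 27.5318) = 0.036 × 14.6938 = 0.5290 W/m².
CCl₄: ΔF = 0.00017 × (93 − 0) = 0.00017 × 93 = 0.0158 W/m².
Total ΔF = 1.6260 + 0.5290 + 0.0158 = 2.1708 W/m².
ΔT = λ ΔF = 0.98 × 2.17 = 2.1266 K.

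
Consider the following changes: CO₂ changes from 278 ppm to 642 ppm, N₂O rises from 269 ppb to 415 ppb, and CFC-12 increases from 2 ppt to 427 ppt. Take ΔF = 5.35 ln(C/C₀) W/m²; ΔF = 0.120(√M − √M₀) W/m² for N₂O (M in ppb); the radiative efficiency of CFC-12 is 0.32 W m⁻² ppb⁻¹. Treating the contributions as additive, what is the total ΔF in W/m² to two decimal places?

CO₂: 5.35 × ln(642/278) = 5.35 × ln(2.30935) = 5.35 × 0.83697 = 4.4778 W/m².
N₂O: 0.120 × (√415 − √269) = 0.120 × (20.3715 − 16.4012) = 0.120 × 3.9703 = 0.4764 W/m².
CFC-12: Δ = 427 − 2 = 425 ppt = 0.425 ppb; ΔF = 0.32 × 0.425 = 0.1360 W/m².
Total ΔF = 4.4778 + 0.4764 + 0.1360 = 5.0902 W/m².

ΔF = 5.09 W/m²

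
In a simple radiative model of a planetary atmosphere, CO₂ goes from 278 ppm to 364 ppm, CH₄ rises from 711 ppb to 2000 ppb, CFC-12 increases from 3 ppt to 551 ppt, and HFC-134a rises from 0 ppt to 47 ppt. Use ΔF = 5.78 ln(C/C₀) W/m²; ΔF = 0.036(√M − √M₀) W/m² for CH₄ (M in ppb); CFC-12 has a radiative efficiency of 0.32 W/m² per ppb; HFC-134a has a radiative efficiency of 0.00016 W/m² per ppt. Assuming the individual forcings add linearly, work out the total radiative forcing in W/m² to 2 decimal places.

CO₂: 5.78 × ln(364/278) = 5.78 × ln(1.30935) = 5.78 × 0.26953 = 1.5579 W/m².
CH₄: 0.036 × (√2000 − √711) = 0.036 × (44.7214 − 26.6646) = 0.036 × 18.0568 = 0.6500 W/m².
CFC-12: Δ = 551 − 3 = 548 ppt = 0.548 ppb; ΔF = 0.32 × 0.548 = 0.1754 W/m².
HFC-134a: ΔF = 0.00016 × (47 − 0) = 0.00016 × 47 = 0.0075 W/m².
Total ΔF = 1.5579 + 0.6500 + 0.1754 + 0.0075 = 2.3908 W/m².

ΔF = 2.39 W/m²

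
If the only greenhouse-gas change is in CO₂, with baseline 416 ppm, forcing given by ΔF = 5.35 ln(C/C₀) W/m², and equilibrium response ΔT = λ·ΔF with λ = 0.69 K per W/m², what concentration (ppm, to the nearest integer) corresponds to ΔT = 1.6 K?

C ≈ 642 ppm

Required forcing: ΔF = ΔT/λ = 1.6/0.69 = 2.3188 W/m².
Then ln(C/416) = ΔF/5.35 = 2.3188/5.35 = 0.43342.
So C = 416 × e^0.43342 = 416 × 1.54252 = 641.69 ppm.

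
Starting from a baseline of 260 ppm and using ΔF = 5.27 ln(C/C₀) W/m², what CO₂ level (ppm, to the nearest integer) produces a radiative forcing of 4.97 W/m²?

Set 5.27 ln(C/260) = 4.97, so ln(C/260) = 4.97/5.27 = 0.94307.
Then C/260 = e^0.94307 = 2.56785, giving C = 260 × 2.56785 = 667.64 ppm.

C ≈ 668 ppm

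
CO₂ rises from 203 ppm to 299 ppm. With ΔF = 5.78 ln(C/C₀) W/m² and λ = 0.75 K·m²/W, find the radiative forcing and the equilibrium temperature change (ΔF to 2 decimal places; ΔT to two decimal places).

CO₂: 5.78 × ln(299/203) = 5.78 × ln(1.47291) = 5.78 × 0.38724 = 2.2382 W/m².
ΔT = λ ΔF = 0.75 × 2.24 = 1.6800 K.

ΔF = 2.24 W/m²; ΔT = 1.68 K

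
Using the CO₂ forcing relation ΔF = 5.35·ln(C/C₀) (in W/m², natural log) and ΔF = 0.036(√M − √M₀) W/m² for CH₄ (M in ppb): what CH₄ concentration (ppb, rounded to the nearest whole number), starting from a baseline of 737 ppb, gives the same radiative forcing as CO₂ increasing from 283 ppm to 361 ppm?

M ≈ 4010 ppb

CO₂ forcing: 5.35 × ln(361/283) = 5.35 × 0.243431 = 1.30236 W/m².
Set 0.036(√M − √737) = 1.30236: √M = 1.30236/0.036 + √737 = 36.1767 + 27.1477 = 63.3244.
M = (63.3244)² = 4009.98 ppb.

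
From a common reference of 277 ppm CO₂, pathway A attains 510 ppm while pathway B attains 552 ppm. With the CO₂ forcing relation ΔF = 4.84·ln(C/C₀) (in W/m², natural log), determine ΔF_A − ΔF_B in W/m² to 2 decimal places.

ΔF_A = 4.84 ln(510/277) = 4.84 × 0.61039 = 2.9543 W/m².
ΔF_B = 4.84 ln(552/277) = 4.84 × 0.68953 = 3.3373 W/m².
Difference: 2.9543 − 3.3373 = -0.3830 W/m².

ΔF_A − ΔF_B = -0.38 W/m²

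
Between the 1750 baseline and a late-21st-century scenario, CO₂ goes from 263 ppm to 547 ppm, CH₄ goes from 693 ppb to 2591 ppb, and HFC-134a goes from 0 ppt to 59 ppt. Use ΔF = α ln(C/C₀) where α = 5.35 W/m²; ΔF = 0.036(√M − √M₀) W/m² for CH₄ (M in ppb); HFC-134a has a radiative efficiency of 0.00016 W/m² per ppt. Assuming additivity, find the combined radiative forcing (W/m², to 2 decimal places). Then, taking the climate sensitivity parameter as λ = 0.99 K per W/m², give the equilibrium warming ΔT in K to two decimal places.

CO₂: 5.35 × ln(547/263) = 5.35 × ln(2.07985) = 5.35 × 0.73230 = 3.9178 W/m².
CH₄: 0.036 × (√2591 − √693) = 0.036 × (50.9019 − 26.3249) = 0.036 × 24.5770 = 0.8848 W/m².
HFC-134a: ΔF = 0.00016 × (59 − 0) = 0.00016 × 59 = 0.0094 W/m².
Total ΔF = 3.9178 + 0.8848 + 0.0094 = 4.8120 W/m².
ΔT = λ ΔF = 0.99 × 4.81 = 4.7619 K.

ΔF = 4.81 W/m²; ΔT = 4.76 K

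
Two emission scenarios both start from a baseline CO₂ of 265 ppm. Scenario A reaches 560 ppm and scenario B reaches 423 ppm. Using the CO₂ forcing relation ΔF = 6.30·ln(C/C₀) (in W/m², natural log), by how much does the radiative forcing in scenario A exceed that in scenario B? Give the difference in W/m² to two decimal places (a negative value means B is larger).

ΔF_A − ΔF_B = 1.77 W/m²

ΔF_A = 6.30 ln(560/265) = 6.30 × 0.74821 = 4.7137 W/m².
ΔF_B = 6.30 ln(423/265) = 6.30 × 0.46764 = 2.9461 W/m².
Difference: 4.7137 − 2.9461 = 1.7676 W/m².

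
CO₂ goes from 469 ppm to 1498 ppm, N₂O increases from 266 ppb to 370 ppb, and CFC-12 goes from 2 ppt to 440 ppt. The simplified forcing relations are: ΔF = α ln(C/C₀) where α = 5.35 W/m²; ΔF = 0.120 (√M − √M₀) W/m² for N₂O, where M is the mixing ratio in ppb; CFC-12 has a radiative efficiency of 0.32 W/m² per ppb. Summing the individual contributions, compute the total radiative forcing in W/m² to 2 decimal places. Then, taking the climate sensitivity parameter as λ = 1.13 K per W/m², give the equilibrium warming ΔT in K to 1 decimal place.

ΔF = 6.70 W/m²; ΔT = 7.6 K

CO₂: 5.35 × ln(1498/469) = 5.35 × ln(3.19403) = 5.35 × 1.16128 = 6.2128 W/m².
N₂O: 0.120 × (√370 − √266) = 0.120 × (19.2354 − 16.3095) = 0.120 × 2.9259 = 0.3511 W/m².
CFC-12: Δ = 440 − 2 = 438 ppt = 0.438 ppb; ΔF = 0.32 × 0.438 = 0.1402 W/m².
Total ΔF = 6.2128 + 0.3511 + 0.1402 = 6.7041 W/m².
ΔT = λ ΔF = 1.13 × 6.70 = 7.5710 K.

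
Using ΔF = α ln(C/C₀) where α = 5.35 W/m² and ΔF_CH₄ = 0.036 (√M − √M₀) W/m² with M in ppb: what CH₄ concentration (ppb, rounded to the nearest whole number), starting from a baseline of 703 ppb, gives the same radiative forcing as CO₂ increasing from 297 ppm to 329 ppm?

M ≈ 1741 ppb

CO₂ forcing: 5.35 × ln(329/297) = 5.35 × 0.102326 = 0.54744 W/m².
Set 0.036(√M − √703) = 0.54744: √M = 0.54744/0.036 + √703 = 15.2067 + 26.5141 = 41.7208.
M = (41.7208)² = 1740.63 ppb.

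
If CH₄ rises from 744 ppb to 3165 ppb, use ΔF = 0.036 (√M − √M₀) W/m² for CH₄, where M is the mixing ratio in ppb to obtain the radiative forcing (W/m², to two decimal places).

ΔF = 1.04 W/m²

CH₄: 0.036 × (√3165 − √744) = 0.036 × (56.2583 − 27.2764) = 0.036 × 28.9819 = 1.0433 W/m².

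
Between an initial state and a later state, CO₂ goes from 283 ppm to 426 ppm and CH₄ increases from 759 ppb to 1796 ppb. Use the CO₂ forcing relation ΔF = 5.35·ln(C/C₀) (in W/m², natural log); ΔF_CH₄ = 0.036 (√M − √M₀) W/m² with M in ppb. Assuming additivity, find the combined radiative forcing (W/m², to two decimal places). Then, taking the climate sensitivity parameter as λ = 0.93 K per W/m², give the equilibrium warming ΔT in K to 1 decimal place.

ΔF = 2.72 W/m²; ΔT = 2.5 K

CO₂: 5.35 × ln(426/283) = 5.35 × ln(1.50530) = 5.35 × 0.40899 = 2.1881 W/m².
CH₄: 0.036 × (√1796 − √759) = 0.036 × (42.3792 − 27.5500) = 0.036 × 14.8292 = 0.5339 W/m².
Total ΔF = 2.1881 + 0.5339 = 2.7220 W/m².
ΔT = λ ΔF = 0.93 × 2.72 = 2.5296 K.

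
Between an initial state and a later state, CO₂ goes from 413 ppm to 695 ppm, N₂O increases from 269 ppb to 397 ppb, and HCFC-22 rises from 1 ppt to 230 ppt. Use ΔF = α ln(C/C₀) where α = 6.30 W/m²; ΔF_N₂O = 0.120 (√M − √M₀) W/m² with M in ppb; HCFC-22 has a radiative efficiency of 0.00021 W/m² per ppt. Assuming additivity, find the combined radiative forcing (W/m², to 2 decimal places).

CO₂: 6.30 × ln(695/413) = 6.30 × ln(1.68281) = 6.30 × 0.52047 = 3.2790 W/m².
N₂O: 0.120 × (√397 − √269) = 0.120 × (19.9249 − 16.4012) = 0.120 × 3.5237 = 0.4228 W/m².
HCFC-22: ΔF = 0.00021 × (230 − 1) = 0.00021 × 229 = 0.0481 W/m².
Total ΔF = 3.2790 + 0.4228 + 0.0481 = 3.7499 W/m².

ΔF = 3.75 W/m²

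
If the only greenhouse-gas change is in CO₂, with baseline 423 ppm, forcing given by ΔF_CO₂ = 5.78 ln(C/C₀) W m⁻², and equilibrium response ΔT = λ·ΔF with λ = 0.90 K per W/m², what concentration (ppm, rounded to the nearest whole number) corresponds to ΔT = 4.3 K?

C ≈ 967 ppm

Required forcing: ΔF = ΔT/λ = 4.3/0.90 = 4.7778 W/m².
Then ln(C/423) = ΔF/5.78 = 4.7778/5.78 = 0.82661.
So C = 423 × e^0.82661 = 423 × 2.28556 = 966.79 ppm.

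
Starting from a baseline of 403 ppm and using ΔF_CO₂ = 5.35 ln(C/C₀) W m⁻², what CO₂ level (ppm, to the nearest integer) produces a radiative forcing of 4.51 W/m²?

C ≈ 936 ppm

Set 5.35 ln(C/403) = 4.51, so ln(C/403) = 4.51/5.35 = 0.84299.
Then C/403 = e^0.84299 = 2.32330, giving C = 403 × 2.32330 = 936.29 ppm.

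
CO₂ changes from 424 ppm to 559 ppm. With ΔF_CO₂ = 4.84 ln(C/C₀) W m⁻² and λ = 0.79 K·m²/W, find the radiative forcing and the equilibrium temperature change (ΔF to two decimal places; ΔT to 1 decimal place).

CO₂: 4.84 × ln(559/424) = 4.84 × ln(1.31840) = 4.84 × 0.27642 = 1.3379 W/m².
ΔT = λ ΔF = 0.79 × 1.34 = 1.0586 K.

ΔF = 1.34 W/m²; ΔT = 1.1 K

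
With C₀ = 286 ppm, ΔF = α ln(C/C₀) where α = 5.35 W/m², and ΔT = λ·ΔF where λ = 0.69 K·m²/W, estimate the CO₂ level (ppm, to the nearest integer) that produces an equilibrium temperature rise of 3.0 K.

Required forcing: ΔF = ΔT/λ = 3.0/0.69 = 4.3478 W/m².
Then ln(C/286) = ΔF/5.35 = 4.3478/5.35 = 0.81267.
So C = 286 × e^0.81267 = 286 × 2.25392 = 644.62 ppm.

C ≈ 645 ppm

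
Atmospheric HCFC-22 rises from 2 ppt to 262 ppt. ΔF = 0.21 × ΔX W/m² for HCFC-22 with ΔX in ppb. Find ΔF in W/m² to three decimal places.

ΔF = 0.055 W/m²

HCFC-22: Δ = 262 − 2 = 260 ppt = 0.260 ppb; ΔF = 0.21 × 0.260 = 0.0546 W/m².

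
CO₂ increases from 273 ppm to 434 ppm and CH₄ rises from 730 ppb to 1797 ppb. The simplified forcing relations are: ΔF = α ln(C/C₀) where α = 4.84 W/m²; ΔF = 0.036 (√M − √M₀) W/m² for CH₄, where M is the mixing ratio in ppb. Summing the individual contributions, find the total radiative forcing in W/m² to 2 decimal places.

ΔF = 2.80 W/m²

CO₂: 4.84 × ln(434/273) = 4.84 × ln(1.58974) = 4.84 × 0.46357 = 2.2437 W/m².
CH₄: 0.036 × (√1797 − √730) = 0.036 × (42.3910 − 27.0185) = 0.036 × 15.3725 = 0.5534 W/m².
Total ΔF = 2.2437 + 0.5534 = 2.7971 W/m².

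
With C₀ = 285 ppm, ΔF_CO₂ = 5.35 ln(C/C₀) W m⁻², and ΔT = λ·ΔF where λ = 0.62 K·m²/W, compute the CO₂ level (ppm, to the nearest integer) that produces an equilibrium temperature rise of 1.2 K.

C ≈ 409 ppm

Required forcing: ΔF = ΔT/λ = 1.2/0.62 = 1.9355 W/m².
Then ln(C/285) = ΔF/5.35 = 1.9355/5.35 = 0.36178.
So C = 285 × e^0.36178 = 285 × 1.43588 = 409.23 ppm.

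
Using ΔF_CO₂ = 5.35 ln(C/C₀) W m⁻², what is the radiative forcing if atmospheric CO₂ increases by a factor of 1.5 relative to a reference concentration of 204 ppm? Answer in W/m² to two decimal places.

ΔF = 2.17 W/m²

ΔF = 5.35 × ln(1.5) = 5.35 × 0.40547 = 2.1693 W/m².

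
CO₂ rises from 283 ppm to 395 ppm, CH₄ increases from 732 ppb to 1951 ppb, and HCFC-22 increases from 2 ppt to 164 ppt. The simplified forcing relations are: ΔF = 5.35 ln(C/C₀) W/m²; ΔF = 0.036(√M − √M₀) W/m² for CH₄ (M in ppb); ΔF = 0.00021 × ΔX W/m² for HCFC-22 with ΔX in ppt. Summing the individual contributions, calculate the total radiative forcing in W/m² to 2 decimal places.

ΔF = 2.43 W/m²

CO₂: 5.35 × ln(395/283) = 5.35 × ln(1.39576) = 5.35 × 0.33344 = 1.7839 W/m².
CH₄: 0.036 × (√1951 − √732) = 0.036 × (44.1701 − 27.0555) = 0.036 × 17.1146 = 0.6161 W/m².
HCFC-22: ΔF = 0.00021 × (164 − 2) = 0.00021 × 162 = 0.0340 W/m².
Total ΔF = 1.7839 + 0.6161 + 0.0340 = 2.4340 W/m².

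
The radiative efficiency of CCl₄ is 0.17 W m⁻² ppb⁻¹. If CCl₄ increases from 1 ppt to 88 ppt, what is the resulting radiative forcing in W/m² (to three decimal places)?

CCl₄: Δ = 88 − 1 = 87 ppt = 0.087 ppb; ΔF = 0.17 × 0.087 = 0.0148 W/m².

ΔF = 0.015 W/m²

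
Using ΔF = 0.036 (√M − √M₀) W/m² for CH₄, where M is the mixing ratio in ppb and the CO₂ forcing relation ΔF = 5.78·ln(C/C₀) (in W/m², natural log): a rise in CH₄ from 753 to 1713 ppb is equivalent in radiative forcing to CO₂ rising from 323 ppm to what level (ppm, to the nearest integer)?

C ≈ 352 ppm

CH₄ forcing: 0.036 × (√1713 − √753) = 0.036 × (41.3884 − 27.4408) = 0.036 × 13.9476 = 0.50211 W/m².
Set 5.78 ln(C/323) = 0.50211: ln(C/323) = 0.50211/5.78 = 0.08687, so C = 323 × e^0.08687 = 323 × 1.09075 = 352.31 ppm.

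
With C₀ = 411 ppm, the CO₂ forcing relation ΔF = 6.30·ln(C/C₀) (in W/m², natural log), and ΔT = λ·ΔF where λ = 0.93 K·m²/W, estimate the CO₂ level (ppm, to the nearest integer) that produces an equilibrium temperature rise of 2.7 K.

Required forcing: ΔF = ΔT/λ = 2.7/0.93 = 2.9032 W/m².
Then ln(C/411) = ΔF/6.30 = 2.9032/6.30 = 0.46083.
So C = 411 × e^0.46083 = 411 × 1.58539 = 651.60 ppm.

C ≈ 652 ppm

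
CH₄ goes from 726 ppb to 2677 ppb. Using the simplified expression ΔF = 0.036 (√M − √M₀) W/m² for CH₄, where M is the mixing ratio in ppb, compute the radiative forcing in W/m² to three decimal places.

CH₄: 0.036 × (√2677 − √726) = 0.036 × (51.7397 − 26.9444) = 0.036 × 24.7953 = 0.8926 W/m².

ΔF = 0.893 W/m²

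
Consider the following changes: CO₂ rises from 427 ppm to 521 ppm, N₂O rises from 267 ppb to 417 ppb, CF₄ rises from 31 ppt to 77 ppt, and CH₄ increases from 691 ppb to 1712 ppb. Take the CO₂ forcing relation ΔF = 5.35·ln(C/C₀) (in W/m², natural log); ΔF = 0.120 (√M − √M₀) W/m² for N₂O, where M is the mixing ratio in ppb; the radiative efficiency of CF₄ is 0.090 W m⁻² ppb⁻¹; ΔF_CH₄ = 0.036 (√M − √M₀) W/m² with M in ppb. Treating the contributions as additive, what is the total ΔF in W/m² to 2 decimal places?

ΔF = 2.10 W/m²

CO₂: 5.35 × ln(521/427) = 5.35 × ln(1.22014) = 5.35 × 0.19897 = 1.0645 W/m².
N₂O: 0.120 × (√417 − √267) = 0.120 × (20.4206 − 16.3401) = 0.120 × 4.0805 = 0.4897 W/m².
CF₄: Δ = 77 − 31 = 46 ppt = 0.046 ppb; ΔF = 0.090 × 0.046 = 0.0041 W/m².
CH₄: 0.036 × (√1712 − √691) = 0.036 × (41.3763 − 26.2869) = 0.036 × 15.0894 = 0.5432 W/m².
Total ΔF = 1.0645 + 0.4897 + 0.0041 + 0.5432 = 2.1015 W/m².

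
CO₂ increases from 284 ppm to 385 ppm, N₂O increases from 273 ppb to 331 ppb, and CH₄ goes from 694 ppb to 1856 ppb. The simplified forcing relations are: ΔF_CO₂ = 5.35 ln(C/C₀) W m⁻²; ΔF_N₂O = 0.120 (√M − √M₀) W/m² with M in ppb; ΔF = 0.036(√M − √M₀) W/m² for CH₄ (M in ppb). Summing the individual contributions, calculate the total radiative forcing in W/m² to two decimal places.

CO₂: 5.35 × ln(385/284) = 5.35 × ln(1.35563) = 5.35 × 0.30427 = 1.6278 W/m².
N₂O: 0.120 × (√331 − √273) = 0.120 × (18.1934 − 16.5227) = 0.120 × 1.6707 = 0.2005 W/m².
CH₄: 0.036 × (√1856 − √694) = 0.036 × (43.0813 − 26.3439) = 0.036 × 16.7374 = 0.6025 W/m².
Total ΔF = 1.6278 + 0.2005 + 0.6025 = 2.4308 W/m².

ΔF = 2.43 W/m²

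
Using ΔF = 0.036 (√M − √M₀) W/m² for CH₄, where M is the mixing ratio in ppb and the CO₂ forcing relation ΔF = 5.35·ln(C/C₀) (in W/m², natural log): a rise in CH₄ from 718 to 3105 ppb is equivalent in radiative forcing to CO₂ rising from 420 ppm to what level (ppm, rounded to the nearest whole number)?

C ≈ 510 ppm

CH₄ forcing: 0.036 × (√3105 − √718) = 0.036 × (55.7225 − 26.7955) = 0.036 × 28.9270 = 1.04137 W/m².
Set 5.35 ln(C/420) = 1.04137: ln(C/420) = 1.04137/5.35 = 0.19465, so C = 420 × e^0.19465 = 420 × 1.21489 = 510.25 ppm.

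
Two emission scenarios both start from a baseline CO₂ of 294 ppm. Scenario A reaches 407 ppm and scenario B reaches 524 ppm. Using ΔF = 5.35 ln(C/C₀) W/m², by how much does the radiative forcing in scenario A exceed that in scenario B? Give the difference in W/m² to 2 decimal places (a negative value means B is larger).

ΔF_A = 5.35 ln(407/294) = 5.35 × 0.32523 = 1.7400 W/m².
ΔF_B = 5.35 ln(524/294) = 5.35 × 0.57791 = 3.0918 W/m².
Difference: 1.7400 − 3.0918 = -1.3518 W/m².
(Equivalently, ΔF_A − ΔF_B = 5.35 ln(407/524) = 5.35 × -0.25268 = -1.3518 W/m².)

ΔF_A − ΔF_B = -1.35 W/m²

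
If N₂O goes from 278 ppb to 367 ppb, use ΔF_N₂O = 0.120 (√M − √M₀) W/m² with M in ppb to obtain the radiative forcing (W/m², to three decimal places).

N₂O: 0.120 × (√367 − √278) = 0.120 × (19.1572 − 16.6733) = 0.120 × 2.4839 = 0.2981 W/m².

ΔF = 0.298 W/m²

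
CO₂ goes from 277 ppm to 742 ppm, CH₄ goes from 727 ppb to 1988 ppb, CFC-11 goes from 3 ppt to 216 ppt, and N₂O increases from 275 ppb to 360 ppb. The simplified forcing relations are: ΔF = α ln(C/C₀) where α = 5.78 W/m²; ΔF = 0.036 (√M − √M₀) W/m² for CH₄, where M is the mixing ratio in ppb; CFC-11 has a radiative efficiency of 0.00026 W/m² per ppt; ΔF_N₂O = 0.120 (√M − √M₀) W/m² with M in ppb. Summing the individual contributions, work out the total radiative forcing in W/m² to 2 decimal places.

ΔF = 6.67 W/m²

CO₂: 5.78 × ln(742/277) = 5.78 × ln(2.67870) = 5.78 × 0.98533 = 5.6952 W/m².
CH₄: 0.036 × (√1988 − √727) = 0.036 × (44.5870 − 26.9629) = 0.036 × 17.6241 = 0.6345 W/m².
CFC-11: ΔF = 0.00026 × (216 − 3) = 0.00026 × 213 = 0.0554 W/m².
N₂O: 0.120 × (√360 − √275) = 0.120 × (18.9737 − 16.5831) = 0.120 × 2.3906 = 0.2869 W/m².
Total ΔF = 5.6952 + 0.6345 + 0.0554 + 0.2869 = 6.6720 W/m².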